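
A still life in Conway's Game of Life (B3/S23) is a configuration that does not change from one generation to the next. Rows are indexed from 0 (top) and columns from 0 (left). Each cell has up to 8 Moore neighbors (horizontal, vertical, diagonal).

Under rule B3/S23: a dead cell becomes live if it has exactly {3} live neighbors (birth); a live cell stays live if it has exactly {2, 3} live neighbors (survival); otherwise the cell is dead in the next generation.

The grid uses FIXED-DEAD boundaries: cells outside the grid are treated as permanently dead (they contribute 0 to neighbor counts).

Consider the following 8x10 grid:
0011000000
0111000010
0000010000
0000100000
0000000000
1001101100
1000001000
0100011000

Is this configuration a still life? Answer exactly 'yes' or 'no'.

Answer: no

Derivation:
Compute generation 1 and compare to generation 0 (given above):
Generation 1:
0101000000
0101100000
0011100000
0000000000
0001110000
0000011100
1100100000
0000011000
Cell (0,1) differs: gen0=0 vs gen1=1 -> NOT a still life.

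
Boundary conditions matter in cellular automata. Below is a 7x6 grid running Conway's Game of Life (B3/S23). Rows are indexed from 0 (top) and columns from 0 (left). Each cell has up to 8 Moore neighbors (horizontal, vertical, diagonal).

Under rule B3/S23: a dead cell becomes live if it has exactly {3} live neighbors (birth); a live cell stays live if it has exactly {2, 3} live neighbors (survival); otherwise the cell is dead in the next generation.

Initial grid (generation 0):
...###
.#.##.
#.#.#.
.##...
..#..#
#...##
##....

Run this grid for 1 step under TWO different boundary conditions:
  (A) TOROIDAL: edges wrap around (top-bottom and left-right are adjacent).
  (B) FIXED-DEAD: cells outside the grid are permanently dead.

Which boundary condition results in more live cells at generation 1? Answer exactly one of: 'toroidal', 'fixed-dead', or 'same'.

Under TOROIDAL boundary, generation 1:
.#.#.#
##....
#...##
#.#..#
..####
....#.
.#.#..
Population = 18

Under FIXED-DEAD boundary, generation 1:
..##.#
.#....
#...#.
..#...
..####
#...##
##....
Population = 16

Comparison: toroidal=18, fixed-dead=16 -> toroidal

Answer: toroidal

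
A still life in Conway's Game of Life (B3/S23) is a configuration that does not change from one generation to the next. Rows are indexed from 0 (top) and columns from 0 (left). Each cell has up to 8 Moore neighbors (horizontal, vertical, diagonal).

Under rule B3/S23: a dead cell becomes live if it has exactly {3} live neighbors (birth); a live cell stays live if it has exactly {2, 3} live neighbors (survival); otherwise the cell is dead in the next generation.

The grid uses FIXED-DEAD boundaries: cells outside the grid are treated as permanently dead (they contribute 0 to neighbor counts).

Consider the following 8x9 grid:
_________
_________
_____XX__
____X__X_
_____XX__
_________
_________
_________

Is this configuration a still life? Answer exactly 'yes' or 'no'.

Answer: yes

Derivation:
Compute generation 1 and compare to generation 0 (given above):
Generation 1:
_________
_________
_____XX__
____X__X_
_____XX__
_________
_________
_________
The grids are IDENTICAL -> still life.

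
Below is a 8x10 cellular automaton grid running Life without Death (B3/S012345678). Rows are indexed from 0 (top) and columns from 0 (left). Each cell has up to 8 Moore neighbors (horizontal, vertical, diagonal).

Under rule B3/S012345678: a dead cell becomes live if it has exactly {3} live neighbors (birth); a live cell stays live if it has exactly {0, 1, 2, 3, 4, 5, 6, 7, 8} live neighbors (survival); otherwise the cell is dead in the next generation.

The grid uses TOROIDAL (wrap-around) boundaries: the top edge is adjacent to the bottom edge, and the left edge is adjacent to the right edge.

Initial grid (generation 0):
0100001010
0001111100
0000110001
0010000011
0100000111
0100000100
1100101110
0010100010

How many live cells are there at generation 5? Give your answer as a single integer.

Answer: 56

Derivation:
Simulating step by step:
Generation 0 (given above): 29 live cells
Generation 1: 42 live cells
0110001010
0001111110
0000110101
0010000111
0110000111
0110000100
1111111111
1011101010
Generation 2: 50 live cells
0110001010
0011111111
0000110101
0111000111
0111001111
0110110100
1111111111
1011101010
Generation 3: 56 live cells
1110001010
1111111111
0100110101
0111010111
0111011111
0110110100
1111111111
1011101010
Generation 4: 56 live cells
1110001010
1111111111
0100110101
0111010111
0111011111
0110110100
1111111111
1011101010
Generation 5: 56 live cells
1110001010
1111111111
0100110101
0111010111
0111011111
0110110100
1111111111
1011101010
Population at generation 5: 56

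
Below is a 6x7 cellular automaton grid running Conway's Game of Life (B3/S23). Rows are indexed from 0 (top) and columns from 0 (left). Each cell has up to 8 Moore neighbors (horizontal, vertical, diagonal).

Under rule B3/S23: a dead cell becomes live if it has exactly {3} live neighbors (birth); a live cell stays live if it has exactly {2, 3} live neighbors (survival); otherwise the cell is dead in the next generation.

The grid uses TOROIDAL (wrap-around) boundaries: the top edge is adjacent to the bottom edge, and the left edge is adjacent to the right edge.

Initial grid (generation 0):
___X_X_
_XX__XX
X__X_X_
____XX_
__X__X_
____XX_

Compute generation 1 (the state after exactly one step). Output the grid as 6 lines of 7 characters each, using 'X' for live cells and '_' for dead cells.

Answer: __XX___
XXXX_X_
XXXX___
___X_X_
___X__X
___X_XX

Derivation:
Simulating step by step:
Generation 0 (given above): 15 live cells
Generation 1: 18 live cells
(generation 1 grid is the final answer)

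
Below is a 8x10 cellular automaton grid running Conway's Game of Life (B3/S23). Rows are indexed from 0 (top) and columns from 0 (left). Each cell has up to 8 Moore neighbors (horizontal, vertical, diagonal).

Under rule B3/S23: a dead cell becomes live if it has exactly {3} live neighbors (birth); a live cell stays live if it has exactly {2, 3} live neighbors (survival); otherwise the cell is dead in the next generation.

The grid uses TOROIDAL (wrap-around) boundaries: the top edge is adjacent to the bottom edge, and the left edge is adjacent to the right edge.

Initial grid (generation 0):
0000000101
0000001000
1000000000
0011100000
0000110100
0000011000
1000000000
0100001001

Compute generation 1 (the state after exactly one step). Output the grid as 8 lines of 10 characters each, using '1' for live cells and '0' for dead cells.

Answer: 1000001110
0000000000
0001000000
0001110000
0000000000
0000111000
1000011000
0000000011

Derivation:
Simulating step by step:
Generation 0 (given above): 16 live cells
Generation 1: 16 live cells
(generation 1 grid is the final answer)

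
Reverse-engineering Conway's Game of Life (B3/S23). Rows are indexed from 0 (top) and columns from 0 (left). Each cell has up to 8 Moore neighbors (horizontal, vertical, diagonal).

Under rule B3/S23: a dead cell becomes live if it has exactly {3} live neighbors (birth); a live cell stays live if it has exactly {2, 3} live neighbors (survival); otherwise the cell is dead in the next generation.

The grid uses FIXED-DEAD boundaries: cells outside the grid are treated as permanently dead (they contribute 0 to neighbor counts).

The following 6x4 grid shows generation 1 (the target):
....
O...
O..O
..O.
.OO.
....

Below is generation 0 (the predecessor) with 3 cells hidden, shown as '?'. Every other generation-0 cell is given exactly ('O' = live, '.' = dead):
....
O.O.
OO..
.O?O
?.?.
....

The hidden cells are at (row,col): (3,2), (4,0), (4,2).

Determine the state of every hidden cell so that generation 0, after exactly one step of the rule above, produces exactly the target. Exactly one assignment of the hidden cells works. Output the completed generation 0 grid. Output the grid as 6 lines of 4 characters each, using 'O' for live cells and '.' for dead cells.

Hidden generation-0 cells (in order): (3,2), (4,0), (4,2).
A hidden cell only influences target cells in its own 3x3 neighborhood. Try each of the 2^3 = 8 assignments, step the completed generation 0 forward once under B3/S23, and compare with the target:
  (3,2)=. (4,0)=. (4,2)=. -> step gives (2,3)='.' but target has 'O' -> reject
  (3,2)=. (4,0)=. (4,2)=O -> step gives (2,3)='.' but target has 'O' -> reject
  (3,2)=. (4,0)=O (4,2)=. -> step gives (2,3)='.' but target has 'O' -> reject
  (3,2)=. (4,0)=O (4,2)=O -> step gives (2,3)='.' but target has 'O' -> reject
  (3,2)=O (4,0)=. (4,2)=. -> step gives (3,0)='O' but target has '.' -> reject
  (3,2)=O (4,0)=. (4,2)=O -> step gives (3,0)='O' but target has '.' -> reject
  (3,2)=O (4,0)=O (4,2)=. -> step reproduces the target at every cell -> ACCEPT
  (3,2)=O (4,0)=O (4,2)=O -> step gives (3,2)='.' but target has 'O' -> reject
Unique solution: (3,2)=live, (4,0)=live, (4,2)=dead.
Check: live-neighbor counts of every cell in the completed generation 0:
1211
2411
3553
4431
1332
1100
Applying B3/S23 to generation 0 with these counts gives:
....
O...
O..O
..O.
.OO.
....
which matches the target exactly.

Answer: ....
O.O.
OO..
.OOO
O...
....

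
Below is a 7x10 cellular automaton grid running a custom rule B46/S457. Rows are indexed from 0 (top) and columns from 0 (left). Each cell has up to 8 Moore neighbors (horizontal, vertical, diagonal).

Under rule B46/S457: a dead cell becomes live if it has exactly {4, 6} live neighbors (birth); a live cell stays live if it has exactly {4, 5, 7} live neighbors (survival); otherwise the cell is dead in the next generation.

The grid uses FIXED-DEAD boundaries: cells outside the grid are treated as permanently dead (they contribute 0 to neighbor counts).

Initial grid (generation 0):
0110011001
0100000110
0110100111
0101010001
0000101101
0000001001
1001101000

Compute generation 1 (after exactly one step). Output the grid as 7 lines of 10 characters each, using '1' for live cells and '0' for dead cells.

Answer: 0000000000
0100001111
0010000010
0010101110
0000010010
0000000100
0000000000

Derivation:
Simulating step by step:
Generation 0 (given above): 28 live cells
Generation 1: 15 live cells
(generation 1 grid is the final answer)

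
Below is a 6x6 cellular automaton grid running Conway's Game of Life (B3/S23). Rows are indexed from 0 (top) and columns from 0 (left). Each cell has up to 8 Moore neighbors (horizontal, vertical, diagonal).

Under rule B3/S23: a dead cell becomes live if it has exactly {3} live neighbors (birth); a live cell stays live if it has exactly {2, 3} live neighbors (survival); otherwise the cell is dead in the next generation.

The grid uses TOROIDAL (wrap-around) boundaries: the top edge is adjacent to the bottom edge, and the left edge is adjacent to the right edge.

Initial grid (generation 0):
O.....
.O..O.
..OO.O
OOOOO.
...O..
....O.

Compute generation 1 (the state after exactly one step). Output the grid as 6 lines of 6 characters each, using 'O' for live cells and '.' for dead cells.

Answer: .....O
OOOOOO
.....O
OO...O
.O...O
......

Derivation:
Simulating step by step:
Generation 0 (given above): 13 live cells
Generation 1: 13 live cells
(generation 1 grid is the final answer)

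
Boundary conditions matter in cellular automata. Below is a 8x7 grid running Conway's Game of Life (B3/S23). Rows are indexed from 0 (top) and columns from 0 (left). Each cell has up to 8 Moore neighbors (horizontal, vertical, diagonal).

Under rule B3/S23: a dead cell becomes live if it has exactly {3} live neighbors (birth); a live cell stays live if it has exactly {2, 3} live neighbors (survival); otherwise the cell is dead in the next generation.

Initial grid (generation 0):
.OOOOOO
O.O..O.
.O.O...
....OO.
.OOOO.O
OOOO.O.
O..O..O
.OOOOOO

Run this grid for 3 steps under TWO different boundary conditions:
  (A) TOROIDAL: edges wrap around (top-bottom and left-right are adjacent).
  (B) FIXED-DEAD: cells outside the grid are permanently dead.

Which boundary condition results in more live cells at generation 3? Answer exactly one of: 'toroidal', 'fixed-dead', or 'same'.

Under TOROIDAL boundary, generation 3:
.O.....
.OOOOOO
O.O....
OO..O..
O...OOO
......O
.......
.......
Population = 17

Under FIXED-DEAD boundary, generation 3:
.OOO...
O...OO.
..O.OOO
....O.O
..O.O..
.....OO
O......
.O..OO.
Population = 20

Comparison: toroidal=17, fixed-dead=20 -> fixed-dead

Answer: fixed-dead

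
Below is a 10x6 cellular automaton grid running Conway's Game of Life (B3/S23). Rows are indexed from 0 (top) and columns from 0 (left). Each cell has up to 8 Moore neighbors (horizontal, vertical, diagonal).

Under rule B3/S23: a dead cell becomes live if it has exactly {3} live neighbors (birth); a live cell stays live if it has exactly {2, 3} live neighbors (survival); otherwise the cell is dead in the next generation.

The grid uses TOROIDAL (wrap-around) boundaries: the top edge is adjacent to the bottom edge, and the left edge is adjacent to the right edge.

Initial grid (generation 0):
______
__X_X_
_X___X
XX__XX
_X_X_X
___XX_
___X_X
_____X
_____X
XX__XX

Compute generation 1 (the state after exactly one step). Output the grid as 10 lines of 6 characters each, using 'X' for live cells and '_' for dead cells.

Simulating step by step:
Generation 0 (given above): 21 live cells
Generation 1: 20 live cells
(generation 1 grid is the final answer)

Answer: XX_XX_
______
_XXX__
_X____
_X_X__
X__X_X
___X_X
X____X
______
X___XX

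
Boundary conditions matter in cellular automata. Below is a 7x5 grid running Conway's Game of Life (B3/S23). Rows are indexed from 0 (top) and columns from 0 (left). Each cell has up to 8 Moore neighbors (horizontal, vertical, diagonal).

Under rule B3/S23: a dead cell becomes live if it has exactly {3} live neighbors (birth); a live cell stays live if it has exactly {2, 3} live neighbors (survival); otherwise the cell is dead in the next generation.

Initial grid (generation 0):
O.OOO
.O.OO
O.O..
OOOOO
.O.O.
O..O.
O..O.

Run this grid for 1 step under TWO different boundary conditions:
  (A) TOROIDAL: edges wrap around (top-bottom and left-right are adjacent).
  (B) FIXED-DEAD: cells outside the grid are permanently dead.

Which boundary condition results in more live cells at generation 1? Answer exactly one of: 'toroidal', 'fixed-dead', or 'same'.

Answer: fixed-dead

Derivation:
Under TOROIDAL boundary, generation 1:
.....
.....
.....
.....
.....
OO.O.
O....
Population = 4

Under FIXED-DEAD boundary, generation 1:
.OO.O
O...O
O....
O...O
.....
OO.OO
.....
Population = 12

Comparison: toroidal=4, fixed-dead=12 -> fixed-dead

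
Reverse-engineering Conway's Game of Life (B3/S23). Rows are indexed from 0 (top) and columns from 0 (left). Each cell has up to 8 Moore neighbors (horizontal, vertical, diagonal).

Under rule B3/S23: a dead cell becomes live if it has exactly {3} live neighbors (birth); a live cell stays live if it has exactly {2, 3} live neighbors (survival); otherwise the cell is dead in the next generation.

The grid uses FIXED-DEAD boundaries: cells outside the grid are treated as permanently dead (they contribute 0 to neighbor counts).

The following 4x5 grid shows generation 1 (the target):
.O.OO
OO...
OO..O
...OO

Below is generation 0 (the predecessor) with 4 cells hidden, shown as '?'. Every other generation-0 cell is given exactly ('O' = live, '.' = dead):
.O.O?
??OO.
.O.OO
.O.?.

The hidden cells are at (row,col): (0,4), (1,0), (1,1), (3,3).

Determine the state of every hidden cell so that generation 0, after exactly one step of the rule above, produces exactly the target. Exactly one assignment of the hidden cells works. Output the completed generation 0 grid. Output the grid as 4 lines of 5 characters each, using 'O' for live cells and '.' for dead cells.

Answer: .O.OO
.OOO.
.O.OO
.O.O.

Derivation:
Hidden generation-0 cells (in order): (0,4), (1,0), (1,1), (3,3).
A hidden cell only influences target cells in its own 3x3 neighborhood. Try each of the 2^4 = 16 assignments, step the completed generation 0 forward once under B3/S23, and compare with the target:
  (0,4)=. (1,0)=. (1,1)=. (3,3)=. -> step gives (0,1)='.' but target has 'O' -> reject
  (0,4)=. (1,0)=. (1,1)=. (3,3)=O -> step gives (0,1)='.' but target has 'O' -> reject
  (0,4)=. (1,0)=. (1,1)=O (3,3)=. -> step gives (0,4)='.' but target has 'O' -> reject
  (0,4)=. (1,0)=. (1,1)=O (3,3)=O -> step gives (0,4)='.' but target has 'O' -> reject
  (0,4)=. (1,0)=O (1,1)=. (3,3)=. -> step gives (0,4)='.' but target has 'O' -> reject
  (0,4)=. (1,0)=O (1,1)=. (3,3)=O -> step gives (0,4)='.' but target has 'O' -> reject
  (0,4)=. (1,0)=O (1,1)=O (3,3)=. -> step gives (0,0)='O' but target has '.' -> reject
  (0,4)=. (1,0)=O (1,1)=O (3,3)=O -> step gives (0,0)='O' but target has '.' -> reject
  (0,4)=O (1,0)=. (1,1)=. (3,3)=. -> step gives (0,1)='.' but target has 'O' -> reject
  (0,4)=O (1,0)=. (1,1)=. (3,3)=O -> step gives (0,1)='.' but target has 'O' -> reject
  (0,4)=O (1,0)=. (1,1)=O (3,3)=. -> step gives (2,3)='O' but target has '.' -> reject
  (0,4)=O (1,0)=. (1,1)=O (3,3)=O -> step reproduces the target at every cell -> ACCEPT
  (0,4)=O (1,0)=O (1,1)=. (3,3)=. -> step gives (1,1)='.' but target has 'O' -> reject
  (0,4)=O (1,0)=O (1,1)=. (3,3)=O -> step gives (1,1)='.' but target has 'O' -> reject
  (0,4)=O (1,0)=O (1,1)=O (3,3)=. -> step gives (0,0)='O' but target has '.' -> reject
  (0,4)=O (1,0)=O (1,1)=O (3,3)=O -> step gives (0,0)='O' but target has '.' -> reject
Unique solution: (0,4)=live, (1,0)=dead, (1,1)=live, (3,3)=live.
Check: live-neighbor counts of every cell in the completed generation 0:
22532
33655
33743
21423
Applying B3/S23 to generation 0 with these counts gives:
.O.OO
OO...
OO..O
...OO
which matches the target exactly.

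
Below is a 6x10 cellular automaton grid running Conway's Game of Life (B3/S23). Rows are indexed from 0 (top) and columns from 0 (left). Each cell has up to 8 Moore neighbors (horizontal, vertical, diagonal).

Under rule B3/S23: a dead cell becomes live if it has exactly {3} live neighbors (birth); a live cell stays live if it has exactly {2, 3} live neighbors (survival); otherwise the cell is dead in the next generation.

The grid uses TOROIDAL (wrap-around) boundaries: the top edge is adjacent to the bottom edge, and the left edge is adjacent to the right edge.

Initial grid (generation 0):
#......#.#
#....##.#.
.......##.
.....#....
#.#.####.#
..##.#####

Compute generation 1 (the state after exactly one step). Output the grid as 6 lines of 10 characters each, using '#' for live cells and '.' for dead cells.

Simulating step by step:
Generation 0 (given above): 24 live cells
Generation 1: 18 live cells
(generation 1 grid is the final answer)

Answer: ##..#.....
#.....#...
.....#.###
....##...#
###......#
..##......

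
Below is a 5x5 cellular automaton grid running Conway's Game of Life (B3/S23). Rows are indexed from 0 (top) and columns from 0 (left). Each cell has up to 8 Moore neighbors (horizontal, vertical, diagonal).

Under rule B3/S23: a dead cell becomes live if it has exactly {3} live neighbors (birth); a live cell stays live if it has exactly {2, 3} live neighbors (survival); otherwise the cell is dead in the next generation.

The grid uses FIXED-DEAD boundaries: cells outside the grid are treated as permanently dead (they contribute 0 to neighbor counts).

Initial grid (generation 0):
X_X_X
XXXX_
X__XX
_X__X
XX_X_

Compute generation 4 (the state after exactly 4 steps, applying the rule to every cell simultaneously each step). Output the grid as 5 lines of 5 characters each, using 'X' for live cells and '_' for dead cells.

Answer: _____
X____
XXX__
X__X_
__XX_

Derivation:
Simulating step by step:
Generation 0 (given above): 15 live cells
Generation 1: 10 live cells
X_X__
X____
X___X
_X__X
XXX__
Generation 2: 9 live cells
_X___
X____
XX___
__XX_
XXX__
Generation 3: 8 live cells
_____
X____
XXX__
___X_
_XXX_
Generation 4: 8 live cells
(generation 4 grid is the final answer)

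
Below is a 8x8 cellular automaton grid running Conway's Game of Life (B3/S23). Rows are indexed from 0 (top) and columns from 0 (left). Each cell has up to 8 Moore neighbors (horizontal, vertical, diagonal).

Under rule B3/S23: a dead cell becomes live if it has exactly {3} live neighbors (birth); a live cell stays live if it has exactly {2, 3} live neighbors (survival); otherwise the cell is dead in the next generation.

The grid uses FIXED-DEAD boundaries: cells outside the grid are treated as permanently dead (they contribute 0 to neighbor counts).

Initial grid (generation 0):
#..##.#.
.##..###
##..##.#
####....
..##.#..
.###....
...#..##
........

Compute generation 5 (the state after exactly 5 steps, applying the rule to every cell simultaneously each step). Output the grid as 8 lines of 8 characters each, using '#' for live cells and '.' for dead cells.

Answer: ....##.#
.......#
...#...#
...#...#
....###.
........
........
........

Derivation:
Simulating step by step:
Generation 0 (given above): 27 live cells
Generation 1: 18 live cells
.####.##
..#....#
....##.#
#....##.
#.......
.#....#.
...#....
........
Generation 2: 18 live cells
.###..##
.##....#
....##.#
....###.
##...##.
........
........
........
Generation 3: 14 live cells
.#.#..##
.#..##.#
...##..#
.......#
....#.#.
........
........
........
Generation 4: 16 live cells
..#.####
.....#.#
...###.#
...#####
........
........
........
........
Generation 5: 11 live cells
(generation 5 grid is the final answer)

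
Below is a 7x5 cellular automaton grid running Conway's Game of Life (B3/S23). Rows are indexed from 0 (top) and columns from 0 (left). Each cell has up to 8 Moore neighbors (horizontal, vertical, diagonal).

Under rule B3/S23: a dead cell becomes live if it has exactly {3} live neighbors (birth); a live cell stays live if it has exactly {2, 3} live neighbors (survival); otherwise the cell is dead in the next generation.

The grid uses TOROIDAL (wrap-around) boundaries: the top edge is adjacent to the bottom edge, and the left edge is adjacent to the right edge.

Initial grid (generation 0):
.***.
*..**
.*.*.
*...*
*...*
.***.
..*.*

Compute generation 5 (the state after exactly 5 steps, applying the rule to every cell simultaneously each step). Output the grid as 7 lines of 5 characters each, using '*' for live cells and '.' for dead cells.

Answer: ..*..
.*...
.....
...*.
**...
.*...
...**

Derivation:
Simulating step by step:
Generation 0 (given above): 17 live cells
Generation 1: 12 live cells
.*...
*....
.***.
.*.*.
..*..
.**..
*...*
Generation 2: 16 live cells
.*..*
*....
**.**
.*.*.
...*.
****.
*.*..
Generation 3: 12 live cells
.*..*
..**.
.*.*.
.*.*.
*..*.
*..*.
.....
Generation 4: 17 live cells
..**.
**.**
.*.**
**.*.
**.*.
.....
*...*
Generation 5: 8 live cells
(generation 5 grid is the final answer)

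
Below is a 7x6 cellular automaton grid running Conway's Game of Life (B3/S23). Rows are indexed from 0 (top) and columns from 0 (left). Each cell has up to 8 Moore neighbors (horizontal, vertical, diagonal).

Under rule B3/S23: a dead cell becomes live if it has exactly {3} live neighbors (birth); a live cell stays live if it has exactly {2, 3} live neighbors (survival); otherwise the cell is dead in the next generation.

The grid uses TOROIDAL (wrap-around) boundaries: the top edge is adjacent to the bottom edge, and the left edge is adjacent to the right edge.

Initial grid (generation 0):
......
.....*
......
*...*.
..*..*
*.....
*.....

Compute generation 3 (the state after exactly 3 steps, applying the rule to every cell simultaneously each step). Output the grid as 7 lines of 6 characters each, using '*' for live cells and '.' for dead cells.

Answer: ......
......
......
....**
....*.
.*...*
*.....

Derivation:
Simulating step by step:
Generation 0 (given above): 7 live cells
Generation 1: 8 live cells
......
......
.....*
.....*
**...*
**...*
......
Generation 2: 7 live cells
......
......
......
....**
.*..*.
.*...*
*.....
Generation 3: 6 live cells
(generation 3 grid is the final answer)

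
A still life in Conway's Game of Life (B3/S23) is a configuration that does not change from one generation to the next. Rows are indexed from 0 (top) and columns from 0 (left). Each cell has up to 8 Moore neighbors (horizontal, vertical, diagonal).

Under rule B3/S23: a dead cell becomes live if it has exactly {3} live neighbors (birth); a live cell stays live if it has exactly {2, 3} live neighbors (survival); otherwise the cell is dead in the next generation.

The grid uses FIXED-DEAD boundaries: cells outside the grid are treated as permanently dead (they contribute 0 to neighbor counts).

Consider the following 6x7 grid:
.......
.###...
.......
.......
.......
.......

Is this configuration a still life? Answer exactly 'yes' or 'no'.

Compute generation 1 and compare to generation 0 (given above):
Generation 1:
..#....
..#....
..#....
.......
.......
.......
Cell (0,2) differs: gen0=0 vs gen1=1 -> NOT a still life.

Answer: no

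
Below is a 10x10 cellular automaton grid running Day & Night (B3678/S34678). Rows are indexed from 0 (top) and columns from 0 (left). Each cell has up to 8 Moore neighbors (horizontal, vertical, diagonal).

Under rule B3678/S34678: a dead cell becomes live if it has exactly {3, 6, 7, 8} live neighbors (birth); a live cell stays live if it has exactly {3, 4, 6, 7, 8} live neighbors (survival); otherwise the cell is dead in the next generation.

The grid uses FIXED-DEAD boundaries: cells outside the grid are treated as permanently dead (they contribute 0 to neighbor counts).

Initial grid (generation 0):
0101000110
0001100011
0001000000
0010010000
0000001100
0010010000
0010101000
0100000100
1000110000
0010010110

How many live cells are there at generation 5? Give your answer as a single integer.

Simulating step by step:
Generation 0 (given above): 27 live cells
Generation 1: 27 live cells
0010100011
0001100110
0011000000
0000001000
0000011000
0001010100
0101010000
0001101000
0100000110
0000101000
Generation 2: 26 live cells
0000000110
0000100011
0001100100
0000010000
0000111100
0010010000
0001110000
0000110100
0001101100
0000000100
Generation 3: 22 live cells
0000000011
0001000010
0000110010
0001010100
0000111000
0000100000
0001010000
0000100000
0000101110
0000001000
Generation 4: 21 live cells
0000000000
0000100110
0001101100
0000100000
0001111000
0001101000
0000000000
0001101100
0000000100
0000010000
Generation 5: 17 live cells
0000000000
0001011100
0001100110
0000010100
0001000000
0001100000
0000001100
0000000000
0000110000
0000000000
Population at generation 5: 17

Answer: 17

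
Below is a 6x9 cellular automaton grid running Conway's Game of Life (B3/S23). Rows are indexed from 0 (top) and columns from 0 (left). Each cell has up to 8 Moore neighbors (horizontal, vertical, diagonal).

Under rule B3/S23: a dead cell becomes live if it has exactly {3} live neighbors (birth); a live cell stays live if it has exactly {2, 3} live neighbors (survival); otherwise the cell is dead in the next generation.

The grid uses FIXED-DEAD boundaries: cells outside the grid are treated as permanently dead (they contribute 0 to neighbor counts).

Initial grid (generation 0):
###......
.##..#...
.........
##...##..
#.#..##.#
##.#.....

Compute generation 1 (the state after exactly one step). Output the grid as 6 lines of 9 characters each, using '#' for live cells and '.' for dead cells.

Answer: #.#......
#.#......
#.#..##..
##...###.
..#.####.
###......

Derivation:
Simulating step by step:
Generation 0 (given above): 18 live cells
Generation 1: 21 live cells
(generation 1 grid is the final answer)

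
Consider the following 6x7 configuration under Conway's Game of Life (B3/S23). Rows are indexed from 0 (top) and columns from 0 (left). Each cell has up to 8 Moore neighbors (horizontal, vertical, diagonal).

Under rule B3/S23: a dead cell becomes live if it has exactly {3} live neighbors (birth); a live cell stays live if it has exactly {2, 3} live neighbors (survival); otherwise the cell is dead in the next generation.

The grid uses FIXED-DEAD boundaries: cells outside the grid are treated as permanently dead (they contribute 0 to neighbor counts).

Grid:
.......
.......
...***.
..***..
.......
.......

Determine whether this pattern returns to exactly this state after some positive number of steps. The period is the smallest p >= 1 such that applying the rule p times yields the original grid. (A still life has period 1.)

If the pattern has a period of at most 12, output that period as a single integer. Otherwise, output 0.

Answer: 2

Derivation:
Simulating and comparing each generation to the original:
Gen 0 (original, given above): 6 live cells
Gen 1: 6 live cells, differs from original
Gen 2: 6 live cells, MATCHES original -> period = 2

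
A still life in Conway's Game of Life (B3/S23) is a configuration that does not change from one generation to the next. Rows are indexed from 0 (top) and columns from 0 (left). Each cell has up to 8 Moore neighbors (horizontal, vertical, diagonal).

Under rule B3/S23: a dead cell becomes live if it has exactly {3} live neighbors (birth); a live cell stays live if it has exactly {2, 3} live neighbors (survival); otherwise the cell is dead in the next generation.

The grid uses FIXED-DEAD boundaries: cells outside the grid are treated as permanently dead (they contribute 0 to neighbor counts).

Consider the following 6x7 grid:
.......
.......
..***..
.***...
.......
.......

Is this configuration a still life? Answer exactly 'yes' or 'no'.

Compute generation 1 and compare to generation 0 (given above):
Generation 1:
.......
...*...
.*..*..
.*..*..
..*....
.......
Cell (1,3) differs: gen0=0 vs gen1=1 -> NOT a still life.

Answer: no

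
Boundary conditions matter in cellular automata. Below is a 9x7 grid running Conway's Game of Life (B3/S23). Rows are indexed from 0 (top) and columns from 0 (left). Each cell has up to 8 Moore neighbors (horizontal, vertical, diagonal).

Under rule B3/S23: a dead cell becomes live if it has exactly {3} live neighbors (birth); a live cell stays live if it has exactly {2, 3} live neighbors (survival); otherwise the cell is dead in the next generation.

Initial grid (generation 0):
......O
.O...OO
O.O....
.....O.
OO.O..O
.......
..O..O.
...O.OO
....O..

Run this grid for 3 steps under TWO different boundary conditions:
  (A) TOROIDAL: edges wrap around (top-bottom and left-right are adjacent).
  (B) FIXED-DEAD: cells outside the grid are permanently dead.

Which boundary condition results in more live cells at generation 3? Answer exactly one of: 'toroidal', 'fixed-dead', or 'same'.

Under TOROIDAL boundary, generation 3:
.......
OOO...O
OOO...O
O.O...O
.......
OO.....
OO.OO..
.O.....
.......
Population = 18

Under FIXED-DEAD boundary, generation 3:
.....O.
.O..O..
OOO..O.
O......
.......
..O.OO.
..OOOO.
..O...O
....OO.
Population = 19

Comparison: toroidal=18, fixed-dead=19 -> fixed-dead

Answer: fixed-dead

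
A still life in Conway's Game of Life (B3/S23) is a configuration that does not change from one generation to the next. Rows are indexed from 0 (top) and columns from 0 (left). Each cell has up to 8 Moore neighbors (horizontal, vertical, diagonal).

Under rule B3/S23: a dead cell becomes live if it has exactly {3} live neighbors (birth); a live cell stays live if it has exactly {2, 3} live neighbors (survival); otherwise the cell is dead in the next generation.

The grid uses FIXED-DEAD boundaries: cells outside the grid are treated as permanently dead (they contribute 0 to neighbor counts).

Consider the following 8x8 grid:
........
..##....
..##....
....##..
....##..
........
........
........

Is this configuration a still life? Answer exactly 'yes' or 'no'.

Answer: no

Derivation:
Compute generation 1 and compare to generation 0 (given above):
Generation 1:
........
..##....
..#.....
.....#..
....##..
........
........
........
Cell (2,3) differs: gen0=1 vs gen1=0 -> NOT a still life.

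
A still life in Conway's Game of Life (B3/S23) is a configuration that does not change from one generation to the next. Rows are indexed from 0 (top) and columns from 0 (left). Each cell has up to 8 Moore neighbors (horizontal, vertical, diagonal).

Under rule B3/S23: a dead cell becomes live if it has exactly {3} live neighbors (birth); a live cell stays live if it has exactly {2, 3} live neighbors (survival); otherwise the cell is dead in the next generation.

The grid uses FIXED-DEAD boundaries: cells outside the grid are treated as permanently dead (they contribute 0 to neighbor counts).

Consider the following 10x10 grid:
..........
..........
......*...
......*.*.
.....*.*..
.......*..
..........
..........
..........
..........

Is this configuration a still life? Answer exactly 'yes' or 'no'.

Answer: no

Derivation:
Compute generation 1 and compare to generation 0 (given above):
Generation 1:
..........
..........
.......*..
.....**...
.......**.
......*...
..........
..........
..........
..........
Cell (2,6) differs: gen0=1 vs gen1=0 -> NOT a still life.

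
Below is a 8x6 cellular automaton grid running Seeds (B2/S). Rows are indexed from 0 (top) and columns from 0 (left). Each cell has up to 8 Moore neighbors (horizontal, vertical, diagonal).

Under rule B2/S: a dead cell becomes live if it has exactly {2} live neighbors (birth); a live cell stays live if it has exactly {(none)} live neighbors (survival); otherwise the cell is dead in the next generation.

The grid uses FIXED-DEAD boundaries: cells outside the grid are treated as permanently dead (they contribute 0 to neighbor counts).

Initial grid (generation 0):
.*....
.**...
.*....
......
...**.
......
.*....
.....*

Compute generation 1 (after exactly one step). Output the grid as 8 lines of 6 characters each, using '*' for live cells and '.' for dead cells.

Answer: *.....
......
*.....
..***.
......
..***.
......
......

Derivation:
Simulating step by step:
Generation 0 (given above): 8 live cells
Generation 1: 8 live cells
(generation 1 grid is the final answer)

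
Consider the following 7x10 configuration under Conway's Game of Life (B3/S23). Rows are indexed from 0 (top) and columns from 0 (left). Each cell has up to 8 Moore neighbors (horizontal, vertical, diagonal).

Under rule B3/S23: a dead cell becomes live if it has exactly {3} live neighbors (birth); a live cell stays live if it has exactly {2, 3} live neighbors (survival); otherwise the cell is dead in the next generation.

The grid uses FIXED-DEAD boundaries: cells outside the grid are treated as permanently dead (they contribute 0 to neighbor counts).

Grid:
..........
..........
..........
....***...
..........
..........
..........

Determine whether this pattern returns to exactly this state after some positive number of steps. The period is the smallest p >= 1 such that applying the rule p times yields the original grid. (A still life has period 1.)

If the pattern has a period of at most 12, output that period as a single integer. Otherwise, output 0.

Answer: 2

Derivation:
Simulating and comparing each generation to the original:
Gen 0 (original, given above): 3 live cells
Gen 1: 3 live cells, differs from original
Gen 2: 3 live cells, MATCHES original -> period = 2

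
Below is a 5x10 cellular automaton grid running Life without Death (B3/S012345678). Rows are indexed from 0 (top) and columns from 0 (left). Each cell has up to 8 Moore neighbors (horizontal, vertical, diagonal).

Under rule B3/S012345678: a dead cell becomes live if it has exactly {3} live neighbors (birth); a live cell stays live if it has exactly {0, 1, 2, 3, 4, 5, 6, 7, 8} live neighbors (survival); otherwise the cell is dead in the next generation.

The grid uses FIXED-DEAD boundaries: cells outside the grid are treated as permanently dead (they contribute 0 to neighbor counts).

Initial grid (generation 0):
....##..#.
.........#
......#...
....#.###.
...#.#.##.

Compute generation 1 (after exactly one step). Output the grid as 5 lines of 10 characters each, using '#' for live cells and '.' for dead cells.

Simulating step by step:
Generation 0 (given above): 13 live cells
Generation 1: 17 live cells
(generation 1 grid is the final answer)

Answer: ....##..#.
.....#...#
.....##.#.
....#.###.
...###.##.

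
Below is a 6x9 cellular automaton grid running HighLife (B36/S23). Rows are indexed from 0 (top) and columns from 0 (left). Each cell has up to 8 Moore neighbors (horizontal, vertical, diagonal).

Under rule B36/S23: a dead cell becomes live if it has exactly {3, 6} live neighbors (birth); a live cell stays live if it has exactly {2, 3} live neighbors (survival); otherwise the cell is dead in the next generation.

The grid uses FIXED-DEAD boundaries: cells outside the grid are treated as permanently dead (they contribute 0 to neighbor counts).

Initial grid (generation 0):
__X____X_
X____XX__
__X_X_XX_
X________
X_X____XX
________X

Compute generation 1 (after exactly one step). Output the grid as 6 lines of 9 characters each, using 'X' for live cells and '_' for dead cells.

Answer: ______X__
_X_X_X___
_X____XX_
___X__X_X
_X_____XX
_______XX

Derivation:
Simulating step by step:
Generation 0 (given above): 15 live cells
Generation 1: 15 live cells
(generation 1 grid is the final answer)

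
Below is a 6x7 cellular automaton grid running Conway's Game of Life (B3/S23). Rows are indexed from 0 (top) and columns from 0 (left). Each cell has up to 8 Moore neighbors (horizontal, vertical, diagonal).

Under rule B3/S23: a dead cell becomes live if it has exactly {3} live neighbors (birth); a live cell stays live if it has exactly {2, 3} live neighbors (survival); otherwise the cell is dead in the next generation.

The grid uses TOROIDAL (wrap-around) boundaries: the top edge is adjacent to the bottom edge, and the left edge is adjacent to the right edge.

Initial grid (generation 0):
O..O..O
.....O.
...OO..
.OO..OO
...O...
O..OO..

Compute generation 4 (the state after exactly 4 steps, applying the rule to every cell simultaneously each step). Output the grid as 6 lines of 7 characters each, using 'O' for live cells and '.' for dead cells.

Simulating step by step:
Generation 0 (given above): 14 live cells
Generation 1: 23 live cells
O..O.OO
...O.OO
..OOO.O
..O..O.
OO.O.OO
O.OOO.O
Generation 2: 3 live cells
.O.....
.......
..O...O
.......
.......
.......
Generation 3: 0 live cells
.......
.......
.......
.......
.......
.......
Generation 4: 0 live cells
(generation 4 grid is the final answer)

Answer: .......
.......
.......
.......
.......
.......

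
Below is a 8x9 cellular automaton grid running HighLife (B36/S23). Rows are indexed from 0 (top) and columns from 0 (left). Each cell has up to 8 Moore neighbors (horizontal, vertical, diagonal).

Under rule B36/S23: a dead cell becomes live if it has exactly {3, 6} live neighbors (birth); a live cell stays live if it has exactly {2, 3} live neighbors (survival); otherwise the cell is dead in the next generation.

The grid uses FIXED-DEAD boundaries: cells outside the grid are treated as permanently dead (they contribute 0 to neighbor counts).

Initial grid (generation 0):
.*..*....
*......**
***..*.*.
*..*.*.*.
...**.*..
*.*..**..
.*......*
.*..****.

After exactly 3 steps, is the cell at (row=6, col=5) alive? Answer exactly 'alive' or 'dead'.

Answer: dead

Derivation:
Simulating step by step:
Generation 0 (given above): 28 live cells
Generation 1: 31 live cells
.........
*.*...***
*.*.*..*.
*..*.*.*.
.***...*.
.*******.
***.*....
.....***.
Generation 2: 26 live cells
.......*.
...*..***
*.*.**...
*......**
*...*.***
.....***.
*....**..
.*...**..
Generation 3: 22 live cells
......***
...******
.*.***...
*..**...*
.........
....*...*
....*....
.....**..

Cell (6,5) at generation 3: 0 -> dead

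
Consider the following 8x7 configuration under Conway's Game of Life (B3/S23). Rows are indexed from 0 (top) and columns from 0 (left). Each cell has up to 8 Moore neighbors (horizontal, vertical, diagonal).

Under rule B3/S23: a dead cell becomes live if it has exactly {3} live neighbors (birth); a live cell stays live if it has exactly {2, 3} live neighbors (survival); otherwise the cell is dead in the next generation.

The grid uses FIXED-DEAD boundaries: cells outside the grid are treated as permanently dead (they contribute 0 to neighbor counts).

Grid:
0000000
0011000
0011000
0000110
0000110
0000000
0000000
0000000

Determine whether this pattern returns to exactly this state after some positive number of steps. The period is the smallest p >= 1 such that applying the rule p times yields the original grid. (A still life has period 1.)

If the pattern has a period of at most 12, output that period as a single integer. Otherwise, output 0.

Simulating and comparing each generation to the original:
Gen 0 (original, given above): 8 live cells
Gen 1: 6 live cells, differs from original
Gen 2: 8 live cells, MATCHES original -> period = 2

Answer: 2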